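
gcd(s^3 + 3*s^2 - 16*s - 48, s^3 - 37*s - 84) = s^2 + 7*s + 12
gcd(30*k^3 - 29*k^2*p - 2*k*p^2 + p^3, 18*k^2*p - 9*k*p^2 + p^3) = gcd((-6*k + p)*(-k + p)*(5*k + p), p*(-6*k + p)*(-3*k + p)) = -6*k + p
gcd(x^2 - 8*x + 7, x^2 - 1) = x - 1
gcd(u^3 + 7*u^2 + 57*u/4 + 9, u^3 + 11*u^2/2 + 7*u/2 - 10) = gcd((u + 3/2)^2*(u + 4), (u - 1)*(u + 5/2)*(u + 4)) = u + 4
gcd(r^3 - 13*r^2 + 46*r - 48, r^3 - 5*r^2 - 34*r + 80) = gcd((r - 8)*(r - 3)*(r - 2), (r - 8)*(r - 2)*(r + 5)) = r^2 - 10*r + 16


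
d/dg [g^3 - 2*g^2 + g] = 3*g^2 - 4*g + 1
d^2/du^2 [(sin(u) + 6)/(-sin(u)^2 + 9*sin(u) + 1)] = (-sin(u)^5 - 33*sin(u)^4 + 158*sin(u)^3 - 465*sin(u)^2 - 265*sin(u) + 966)/(9*sin(u) + cos(u)^2)^3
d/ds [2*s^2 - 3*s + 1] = 4*s - 3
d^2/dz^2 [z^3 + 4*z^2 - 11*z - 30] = 6*z + 8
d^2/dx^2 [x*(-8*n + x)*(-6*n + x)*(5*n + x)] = -44*n^2 - 54*n*x + 12*x^2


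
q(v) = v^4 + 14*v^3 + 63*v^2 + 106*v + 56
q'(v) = 4*v^3 + 42*v^2 + 126*v + 106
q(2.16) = 741.75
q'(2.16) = 614.43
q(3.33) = 1747.51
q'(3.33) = 1139.02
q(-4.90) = -21.38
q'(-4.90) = 26.42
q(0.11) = 68.44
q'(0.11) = 120.37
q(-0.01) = 54.95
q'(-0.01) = 104.74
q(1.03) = 248.44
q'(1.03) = 284.71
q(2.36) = 872.08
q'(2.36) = 689.86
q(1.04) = 251.30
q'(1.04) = 286.97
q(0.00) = 56.00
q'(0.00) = 106.00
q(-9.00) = 560.00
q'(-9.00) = -542.00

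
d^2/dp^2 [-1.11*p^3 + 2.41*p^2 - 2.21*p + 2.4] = 4.82 - 6.66*p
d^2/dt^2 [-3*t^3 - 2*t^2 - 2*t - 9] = -18*t - 4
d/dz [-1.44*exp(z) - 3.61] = -1.44*exp(z)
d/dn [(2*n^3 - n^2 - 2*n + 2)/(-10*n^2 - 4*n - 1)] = 2*(-10*n^4 - 8*n^3 - 11*n^2 + 21*n + 5)/(100*n^4 + 80*n^3 + 36*n^2 + 8*n + 1)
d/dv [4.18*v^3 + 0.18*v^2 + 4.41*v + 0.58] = 12.54*v^2 + 0.36*v + 4.41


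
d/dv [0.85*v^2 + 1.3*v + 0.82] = 1.7*v + 1.3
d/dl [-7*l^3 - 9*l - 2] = -21*l^2 - 9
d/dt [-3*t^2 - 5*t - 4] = -6*t - 5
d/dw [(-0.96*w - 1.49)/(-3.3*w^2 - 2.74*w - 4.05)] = (3.168*w^2 + 2.6304*w - (0.96*w + 1.49)*(6.6*w + 2.74) + 3.888)/(3.3*w^2 + 2.74*w + 4.05)^2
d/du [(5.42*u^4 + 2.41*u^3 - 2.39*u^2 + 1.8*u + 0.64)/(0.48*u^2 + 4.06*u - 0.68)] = (5.2032*u^5 + 67.1724*u^4 + 4.8268*u^3 - 15.4838*u^2 + 2.636*u - 3.8224)/(0.2304*u^4 + 3.8976*u^3 + 15.8308*u^2 - 5.5216*u + 0.4624)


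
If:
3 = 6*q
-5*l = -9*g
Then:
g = 5*l/9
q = 1/2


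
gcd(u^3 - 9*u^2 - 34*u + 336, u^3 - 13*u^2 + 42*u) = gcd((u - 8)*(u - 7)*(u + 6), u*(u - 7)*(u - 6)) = u - 7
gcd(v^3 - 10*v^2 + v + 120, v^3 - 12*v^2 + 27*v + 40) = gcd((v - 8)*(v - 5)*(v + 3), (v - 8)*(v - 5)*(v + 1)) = v^2 - 13*v + 40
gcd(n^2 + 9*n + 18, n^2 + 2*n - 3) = n + 3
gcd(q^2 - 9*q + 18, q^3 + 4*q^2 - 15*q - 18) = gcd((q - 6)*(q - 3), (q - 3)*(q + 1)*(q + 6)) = q - 3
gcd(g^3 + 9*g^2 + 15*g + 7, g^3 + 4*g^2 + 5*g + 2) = g^2 + 2*g + 1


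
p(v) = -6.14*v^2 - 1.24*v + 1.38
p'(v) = -12.28*v - 1.24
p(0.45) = -0.42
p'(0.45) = -6.77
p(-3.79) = -82.12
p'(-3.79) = 45.30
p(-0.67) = -0.55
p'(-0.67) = 6.99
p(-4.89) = -139.38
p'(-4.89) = 58.81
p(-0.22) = 1.36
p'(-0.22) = 1.46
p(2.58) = -42.69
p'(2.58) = -32.92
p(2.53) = -41.06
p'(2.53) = -32.31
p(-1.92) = -18.87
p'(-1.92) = 22.34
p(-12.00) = -867.90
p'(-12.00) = 146.12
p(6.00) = -227.10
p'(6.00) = -74.92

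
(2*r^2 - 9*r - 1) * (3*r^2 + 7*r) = 6*r^4 - 13*r^3 - 66*r^2 - 7*r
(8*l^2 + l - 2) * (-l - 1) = -8*l^3 - 9*l^2 + l + 2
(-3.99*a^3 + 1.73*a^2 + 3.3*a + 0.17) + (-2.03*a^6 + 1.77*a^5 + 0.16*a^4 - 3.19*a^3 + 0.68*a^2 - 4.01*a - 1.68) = -2.03*a^6 + 1.77*a^5 + 0.16*a^4 - 7.18*a^3 + 2.41*a^2 - 0.71*a - 1.51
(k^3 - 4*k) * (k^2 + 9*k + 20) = k^5 + 9*k^4 + 16*k^3 - 36*k^2 - 80*k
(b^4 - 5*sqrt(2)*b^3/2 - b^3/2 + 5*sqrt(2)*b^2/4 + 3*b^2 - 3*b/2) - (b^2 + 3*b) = b^4 - 5*sqrt(2)*b^3/2 - b^3/2 + 5*sqrt(2)*b^2/4 + 2*b^2 - 9*b/2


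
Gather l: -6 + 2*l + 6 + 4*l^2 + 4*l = 4*l^2 + 6*l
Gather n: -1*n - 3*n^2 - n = -3*n^2 - 2*n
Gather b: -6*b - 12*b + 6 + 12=18 - 18*b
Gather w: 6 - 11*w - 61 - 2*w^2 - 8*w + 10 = -2*w^2 - 19*w - 45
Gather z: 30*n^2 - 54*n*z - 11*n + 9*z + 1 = 30*n^2 - 11*n + z*(9 - 54*n) + 1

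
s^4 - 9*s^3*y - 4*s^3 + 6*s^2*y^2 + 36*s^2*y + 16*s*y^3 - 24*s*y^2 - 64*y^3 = (s - 4)*(s - 8*y)*(s - 2*y)*(s + y)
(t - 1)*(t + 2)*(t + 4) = t^3 + 5*t^2 + 2*t - 8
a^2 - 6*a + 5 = (a - 5)*(a - 1)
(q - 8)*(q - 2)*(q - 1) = q^3 - 11*q^2 + 26*q - 16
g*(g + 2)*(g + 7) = g^3 + 9*g^2 + 14*g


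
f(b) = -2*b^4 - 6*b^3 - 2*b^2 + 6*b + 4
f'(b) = -8*b^3 - 18*b^2 - 4*b + 6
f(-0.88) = 0.06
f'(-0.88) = 1.03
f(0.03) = 4.18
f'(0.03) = 5.86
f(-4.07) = -197.83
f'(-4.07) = 263.46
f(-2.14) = -1.14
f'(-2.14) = 10.53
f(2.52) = -170.25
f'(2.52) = -246.41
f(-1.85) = 0.62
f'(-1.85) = 2.45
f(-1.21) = 0.15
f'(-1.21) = -1.34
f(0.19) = 5.02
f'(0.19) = 4.54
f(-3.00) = -32.00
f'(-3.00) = 72.00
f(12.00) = -52052.00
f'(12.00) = -16458.00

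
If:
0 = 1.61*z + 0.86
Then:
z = -0.53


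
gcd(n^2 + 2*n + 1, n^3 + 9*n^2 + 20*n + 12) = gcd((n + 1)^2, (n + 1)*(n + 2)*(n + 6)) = n + 1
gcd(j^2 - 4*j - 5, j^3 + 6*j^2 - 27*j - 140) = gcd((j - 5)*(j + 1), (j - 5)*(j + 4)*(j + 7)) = j - 5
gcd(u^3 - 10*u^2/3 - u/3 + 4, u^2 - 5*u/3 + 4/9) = u - 4/3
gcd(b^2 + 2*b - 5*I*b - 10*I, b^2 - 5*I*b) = b - 5*I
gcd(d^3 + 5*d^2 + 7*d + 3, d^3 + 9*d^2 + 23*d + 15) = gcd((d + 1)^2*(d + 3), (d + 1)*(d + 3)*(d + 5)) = d^2 + 4*d + 3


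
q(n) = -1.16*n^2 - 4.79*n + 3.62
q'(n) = -2.32*n - 4.79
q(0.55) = 0.63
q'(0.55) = -6.07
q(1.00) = -2.33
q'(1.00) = -7.11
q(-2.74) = 8.04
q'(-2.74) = 1.57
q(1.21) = -3.87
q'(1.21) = -7.60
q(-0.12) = 4.18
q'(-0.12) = -4.51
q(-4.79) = -0.05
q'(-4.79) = 6.32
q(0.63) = 0.14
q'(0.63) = -6.25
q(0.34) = 1.86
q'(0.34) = -5.58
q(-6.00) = -9.40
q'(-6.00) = 9.13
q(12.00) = -220.90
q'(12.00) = -32.63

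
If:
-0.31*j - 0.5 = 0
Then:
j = -1.61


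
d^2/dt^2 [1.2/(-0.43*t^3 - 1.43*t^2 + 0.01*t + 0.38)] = ((3.096*t + 3.432)*(0.43*t^3 + 1.43*t^2 - 0.01*t - 0.38) - 1.2*(1.29*t^2 + 2.86*t - 0.01)*(2.58*t^2 + 5.72*t - 0.02))/(0.43*t^3 + 1.43*t^2 - 0.01*t - 0.38)^3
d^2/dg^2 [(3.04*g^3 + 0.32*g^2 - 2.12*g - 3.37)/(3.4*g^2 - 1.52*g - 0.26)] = (-2.8421709430404e-14*g^4 - 26.284928*g^3 - 224.837472*g^2 + 94.485504*g - 19.811344)/(39.304*g^6 - 52.7136*g^5 + 14.54928*g^4 + 4.550272*g^3 - 1.112592*g^2 - 0.308256*g - 0.017576)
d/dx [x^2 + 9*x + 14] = 2*x + 9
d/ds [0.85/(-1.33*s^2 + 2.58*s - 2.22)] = (2.261*s - 2.193)/(1.33*s^2 - 2.58*s + 2.22)^2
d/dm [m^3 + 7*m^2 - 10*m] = 3*m^2 + 14*m - 10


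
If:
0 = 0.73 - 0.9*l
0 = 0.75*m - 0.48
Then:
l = 0.81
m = 0.64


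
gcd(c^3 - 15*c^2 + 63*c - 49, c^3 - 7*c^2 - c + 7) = c^2 - 8*c + 7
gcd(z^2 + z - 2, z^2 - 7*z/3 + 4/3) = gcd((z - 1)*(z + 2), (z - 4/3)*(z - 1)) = z - 1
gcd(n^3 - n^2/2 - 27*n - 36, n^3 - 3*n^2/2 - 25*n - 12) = n^2 - 2*n - 24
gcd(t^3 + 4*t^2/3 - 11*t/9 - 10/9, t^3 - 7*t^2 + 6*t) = t - 1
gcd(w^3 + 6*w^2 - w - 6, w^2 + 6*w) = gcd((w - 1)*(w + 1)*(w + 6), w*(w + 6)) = w + 6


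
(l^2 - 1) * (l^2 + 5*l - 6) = l^4 + 5*l^3 - 7*l^2 - 5*l + 6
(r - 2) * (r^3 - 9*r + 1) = r^4 - 2*r^3 - 9*r^2 + 19*r - 2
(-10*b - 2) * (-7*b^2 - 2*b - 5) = 70*b^3 + 34*b^2 + 54*b + 10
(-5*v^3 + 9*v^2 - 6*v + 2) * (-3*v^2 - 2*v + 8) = 15*v^5 - 17*v^4 - 40*v^3 + 78*v^2 - 52*v + 16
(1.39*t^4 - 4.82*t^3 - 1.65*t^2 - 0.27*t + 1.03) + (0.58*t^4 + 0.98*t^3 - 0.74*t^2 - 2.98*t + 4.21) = 1.97*t^4 - 3.84*t^3 - 2.39*t^2 - 3.25*t + 5.24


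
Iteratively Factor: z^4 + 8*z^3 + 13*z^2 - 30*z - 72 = (z - 2)*(z^3 + 10*z^2 + 33*z + 36) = (z - 2)*(z + 3)*(z^2 + 7*z + 12) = (z - 2)*(z + 3)^2*(z + 4)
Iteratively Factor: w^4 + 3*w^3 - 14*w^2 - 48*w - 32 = (w - 4)*(w^3 + 7*w^2 + 14*w + 8) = (w - 4)*(w + 1)*(w^2 + 6*w + 8) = (w - 4)*(w + 1)*(w + 4)*(w + 2)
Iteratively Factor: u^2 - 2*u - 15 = (u + 3)*(u - 5)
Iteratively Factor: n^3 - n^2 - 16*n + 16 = (n - 4)*(n^2 + 3*n - 4) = (n - 4)*(n + 4)*(n - 1)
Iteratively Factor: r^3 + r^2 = (r)*(r^2 + r) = r*(r + 1)*(r)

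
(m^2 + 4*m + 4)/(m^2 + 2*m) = (m + 2)/m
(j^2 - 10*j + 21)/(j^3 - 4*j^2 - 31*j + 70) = (j - 3)/(j^2 + 3*j - 10)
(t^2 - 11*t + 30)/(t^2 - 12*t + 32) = (t^2 - 11*t + 30)/(t^2 - 12*t + 32)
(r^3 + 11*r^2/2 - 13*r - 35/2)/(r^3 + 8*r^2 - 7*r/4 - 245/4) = 2*(r + 1)/(2*r + 7)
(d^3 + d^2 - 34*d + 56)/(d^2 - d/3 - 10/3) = 3*(d^2 + 3*d - 28)/(3*d + 5)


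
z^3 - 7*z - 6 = (z - 3)*(z + 1)*(z + 2)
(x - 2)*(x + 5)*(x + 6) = x^3 + 9*x^2 + 8*x - 60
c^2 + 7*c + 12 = (c + 3)*(c + 4)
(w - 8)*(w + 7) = w^2 - w - 56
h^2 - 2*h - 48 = (h - 8)*(h + 6)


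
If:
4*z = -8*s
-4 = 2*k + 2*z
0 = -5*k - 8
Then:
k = -8/5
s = 1/5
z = -2/5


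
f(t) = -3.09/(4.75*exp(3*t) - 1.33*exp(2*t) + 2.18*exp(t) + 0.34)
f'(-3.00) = 1.61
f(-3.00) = -6.93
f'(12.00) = 0.00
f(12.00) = 0.00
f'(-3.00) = 1.61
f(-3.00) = -6.93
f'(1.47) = 0.02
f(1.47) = -0.01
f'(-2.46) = 2.01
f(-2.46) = -5.95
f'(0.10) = 1.00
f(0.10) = -0.41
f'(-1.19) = 2.46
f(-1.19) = -3.05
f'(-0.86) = 2.46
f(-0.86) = -2.23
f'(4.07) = 0.00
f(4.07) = -0.00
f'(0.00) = 1.21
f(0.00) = -0.52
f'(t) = -3.09*(-14.25*exp(3*t) + 2.66*exp(2*t) - 2.18*exp(t))/(4.75*exp(3*t) - 1.33*exp(2*t) + 2.18*exp(t) + 0.34)^2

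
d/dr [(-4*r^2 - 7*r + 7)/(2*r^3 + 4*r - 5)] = (8*r^4 + 28*r^3 - 58*r^2 + 40*r + 7)/(4*r^6 + 16*r^4 - 20*r^3 + 16*r^2 - 40*r + 25)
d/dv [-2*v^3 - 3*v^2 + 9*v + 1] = -6*v^2 - 6*v + 9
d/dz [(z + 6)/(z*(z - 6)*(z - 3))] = (-2*z^3 - 9*z^2 + 108*z - 108)/(z^2*(z^4 - 18*z^3 + 117*z^2 - 324*z + 324))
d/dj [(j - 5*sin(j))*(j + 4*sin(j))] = -j*cos(j) + 2*j - sin(j) - 20*sin(2*j)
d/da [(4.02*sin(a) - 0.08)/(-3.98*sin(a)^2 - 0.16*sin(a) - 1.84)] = (15.9996*sin(a)^2 - 0.6368*sin(a) - 7.4096)*cos(a)/(15.8404*sin(a)^4 + 1.2736*sin(a)^3 + 14.672*sin(a)^2 + 0.5888*sin(a) + 3.3856)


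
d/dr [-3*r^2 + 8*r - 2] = 8 - 6*r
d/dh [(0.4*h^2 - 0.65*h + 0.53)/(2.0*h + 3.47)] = (0.8*h^2 + 2.776*h - 3.3155)/(4.0*h^2 + 13.88*h + 12.0409)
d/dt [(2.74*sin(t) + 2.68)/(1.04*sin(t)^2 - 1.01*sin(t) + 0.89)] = (-2.8496*sin(t)^2 - 5.5744*sin(t) + 5.1454)*cos(t)/(1.0816*sin(t)^4 - 2.1008*sin(t)^3 + 2.8713*sin(t)^2 - 1.7978*sin(t) + 0.7921)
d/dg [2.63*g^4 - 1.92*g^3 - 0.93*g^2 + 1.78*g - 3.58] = 10.52*g^3 - 5.76*g^2 - 1.86*g + 1.78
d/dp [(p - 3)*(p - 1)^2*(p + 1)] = 4*p^3 - 12*p^2 + 4*p + 4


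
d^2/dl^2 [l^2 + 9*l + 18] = 2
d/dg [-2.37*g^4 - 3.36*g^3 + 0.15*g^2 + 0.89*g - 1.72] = -9.48*g^3 - 10.08*g^2 + 0.3*g + 0.89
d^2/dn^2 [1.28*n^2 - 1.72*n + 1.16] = 2.56000000000000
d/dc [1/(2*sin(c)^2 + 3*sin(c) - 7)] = -(4*sin(c) + 3)*cos(c)/(-3*sin(c) + cos(2*c) + 6)^2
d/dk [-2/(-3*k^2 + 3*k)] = 2*(1 - 2*k)/(3*k^2*(k - 1)^2)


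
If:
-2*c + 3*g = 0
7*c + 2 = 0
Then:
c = -2/7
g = -4/21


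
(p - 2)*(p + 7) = p^2 + 5*p - 14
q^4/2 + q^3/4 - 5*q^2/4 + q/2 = q*(q/2 + 1)*(q - 1)*(q - 1/2)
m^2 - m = m*(m - 1)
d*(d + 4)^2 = d^3 + 8*d^2 + 16*d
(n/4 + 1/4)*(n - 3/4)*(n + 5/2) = n^3/4 + 11*n^2/16 - n/32 - 15/32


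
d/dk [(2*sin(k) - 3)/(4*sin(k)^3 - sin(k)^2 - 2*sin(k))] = 2*(-8*sin(k)^3 + 19*sin(k)^2 - 3*sin(k) - 3)*cos(k)/((sin(k) + 2*cos(2*k))^2*sin(k)^2)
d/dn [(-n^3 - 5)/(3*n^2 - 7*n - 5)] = (n^2*(-9*n^2 + 21*n + 15) + (6*n - 7)*(n^3 + 5))/(-3*n^2 + 7*n + 5)^2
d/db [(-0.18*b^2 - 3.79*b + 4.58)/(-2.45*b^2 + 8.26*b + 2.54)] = (-10.7723*b^2 + 21.5276*b - 47.4574)/(6.0025*b^4 - 40.474*b^3 + 55.7816*b^2 + 41.9608*b + 6.4516)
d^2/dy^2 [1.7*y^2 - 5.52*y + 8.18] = 3.40000000000000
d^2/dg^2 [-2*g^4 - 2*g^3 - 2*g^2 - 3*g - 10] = -24*g^2 - 12*g - 4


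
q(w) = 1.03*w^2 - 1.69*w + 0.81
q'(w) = 2.06*w - 1.69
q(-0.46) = 1.81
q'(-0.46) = -2.64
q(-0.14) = 1.07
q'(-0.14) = -1.98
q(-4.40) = 28.19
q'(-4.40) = -10.75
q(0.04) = 0.74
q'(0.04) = -1.61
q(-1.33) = 4.88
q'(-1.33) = -4.43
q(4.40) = 13.31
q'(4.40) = 7.37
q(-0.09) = 0.97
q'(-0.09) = -1.88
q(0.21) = 0.50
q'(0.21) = -1.26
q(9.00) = 69.03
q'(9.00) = 16.85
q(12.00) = 128.85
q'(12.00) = 23.03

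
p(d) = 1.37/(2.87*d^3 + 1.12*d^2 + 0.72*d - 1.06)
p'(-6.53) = -0.00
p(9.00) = 0.00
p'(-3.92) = -0.01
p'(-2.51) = -0.04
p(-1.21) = -0.25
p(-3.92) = -0.01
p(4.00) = 0.01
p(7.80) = 0.00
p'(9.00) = -0.00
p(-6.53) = -0.00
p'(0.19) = -2.68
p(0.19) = -1.59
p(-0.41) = -1.00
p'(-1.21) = -0.50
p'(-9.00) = -0.00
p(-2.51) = -0.03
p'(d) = 1.37*(-8.61*d^2 - 2.24*d - 0.72)/(2.87*d^3 + 1.12*d^2 + 0.72*d - 1.06)^2 = (-11.7957*d^2 - 3.0688*d - 0.9864)/(2.87*d^3 + 1.12*d^2 + 0.72*d - 1.06)^2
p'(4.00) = -0.00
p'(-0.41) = -0.92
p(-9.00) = -0.00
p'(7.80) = -0.00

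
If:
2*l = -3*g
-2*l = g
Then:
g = 0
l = 0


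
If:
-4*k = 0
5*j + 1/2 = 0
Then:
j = -1/10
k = 0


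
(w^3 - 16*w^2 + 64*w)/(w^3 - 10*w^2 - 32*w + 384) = w/(w + 6)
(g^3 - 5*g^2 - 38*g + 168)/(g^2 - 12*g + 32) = (g^2 - g - 42)/(g - 8)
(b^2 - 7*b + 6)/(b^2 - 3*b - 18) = (b - 1)/(b + 3)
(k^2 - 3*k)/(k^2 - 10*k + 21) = k/(k - 7)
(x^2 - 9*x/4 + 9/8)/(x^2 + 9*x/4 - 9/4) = (x - 3/2)/(x + 3)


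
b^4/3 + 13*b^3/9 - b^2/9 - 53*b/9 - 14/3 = (b/3 + 1/3)*(b - 2)*(b + 7/3)*(b + 3)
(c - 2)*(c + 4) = c^2 + 2*c - 8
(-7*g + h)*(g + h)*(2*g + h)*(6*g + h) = -84*g^4 - 128*g^3*h - 43*g^2*h^2 + 2*g*h^3 + h^4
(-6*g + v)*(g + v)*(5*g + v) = -30*g^3 - 31*g^2*v + v^3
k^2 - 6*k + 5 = (k - 5)*(k - 1)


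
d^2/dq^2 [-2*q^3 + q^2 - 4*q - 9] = 2 - 12*q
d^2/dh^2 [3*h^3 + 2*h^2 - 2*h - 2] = 18*h + 4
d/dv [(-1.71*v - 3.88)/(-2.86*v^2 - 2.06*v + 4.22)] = (4.8906*v^2 + 3.5226*v - (1.71*v + 3.88)*(5.72*v + 2.06) - 7.2162)/(2.86*v^2 + 2.06*v - 4.22)^2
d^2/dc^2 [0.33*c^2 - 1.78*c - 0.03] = 0.660000000000000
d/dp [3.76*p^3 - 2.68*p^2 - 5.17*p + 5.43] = 11.28*p^2 - 5.36*p - 5.17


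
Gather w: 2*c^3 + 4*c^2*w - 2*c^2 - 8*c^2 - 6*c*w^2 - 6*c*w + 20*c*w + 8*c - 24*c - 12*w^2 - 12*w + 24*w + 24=2*c^3 - 10*c^2 - 16*c + w^2*(-6*c - 12) + w*(4*c^2 + 14*c + 12) + 24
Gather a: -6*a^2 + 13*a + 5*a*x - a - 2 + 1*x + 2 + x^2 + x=-6*a^2 + a*(5*x + 12) + x^2 + 2*x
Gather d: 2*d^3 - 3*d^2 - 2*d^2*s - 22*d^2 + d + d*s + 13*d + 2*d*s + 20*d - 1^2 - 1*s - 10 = 2*d^3 + d^2*(-2*s - 25) + d*(3*s + 34) - s - 11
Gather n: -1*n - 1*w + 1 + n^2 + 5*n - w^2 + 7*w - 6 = n^2 + 4*n - w^2 + 6*w - 5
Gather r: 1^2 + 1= 2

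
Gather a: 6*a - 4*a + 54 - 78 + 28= 2*a + 4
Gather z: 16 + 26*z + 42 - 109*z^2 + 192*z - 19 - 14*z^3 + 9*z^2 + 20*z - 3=-14*z^3 - 100*z^2 + 238*z + 36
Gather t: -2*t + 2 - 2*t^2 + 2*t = 2 - 2*t^2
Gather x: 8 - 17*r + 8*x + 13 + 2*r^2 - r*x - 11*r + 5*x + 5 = 2*r^2 - 28*r + x*(13 - r) + 26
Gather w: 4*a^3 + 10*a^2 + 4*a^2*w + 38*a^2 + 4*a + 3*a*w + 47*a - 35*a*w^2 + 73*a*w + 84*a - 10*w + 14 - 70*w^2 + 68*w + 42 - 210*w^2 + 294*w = 4*a^3 + 48*a^2 + 135*a + w^2*(-35*a - 280) + w*(4*a^2 + 76*a + 352) + 56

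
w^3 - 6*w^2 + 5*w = w*(w - 5)*(w - 1)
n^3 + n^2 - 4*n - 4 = (n - 2)*(n + 1)*(n + 2)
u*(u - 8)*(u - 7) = u^3 - 15*u^2 + 56*u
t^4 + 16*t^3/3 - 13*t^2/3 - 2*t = t*(t - 1)*(t + 1/3)*(t + 6)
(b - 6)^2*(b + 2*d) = b^3 + 2*b^2*d - 12*b^2 - 24*b*d + 36*b + 72*d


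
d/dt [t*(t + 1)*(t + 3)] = 3*t^2 + 8*t + 3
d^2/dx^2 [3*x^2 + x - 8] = 6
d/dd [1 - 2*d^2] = -4*d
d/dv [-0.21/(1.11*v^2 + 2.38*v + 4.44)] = (0.4662*v + 0.4998)/(1.11*v^2 + 2.38*v + 4.44)^2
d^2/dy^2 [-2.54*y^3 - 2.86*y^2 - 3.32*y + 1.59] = -15.24*y - 5.72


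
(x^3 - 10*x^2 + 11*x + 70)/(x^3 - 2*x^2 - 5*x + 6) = (x^2 - 12*x + 35)/(x^2 - 4*x + 3)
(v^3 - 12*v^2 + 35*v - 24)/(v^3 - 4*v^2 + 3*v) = (v - 8)/v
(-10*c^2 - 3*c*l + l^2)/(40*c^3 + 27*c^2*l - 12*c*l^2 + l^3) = (-2*c - l)/(8*c^2 + 7*c*l - l^2)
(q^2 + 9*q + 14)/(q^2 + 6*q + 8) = (q + 7)/(q + 4)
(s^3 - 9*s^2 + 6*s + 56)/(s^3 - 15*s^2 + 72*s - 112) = (s + 2)/(s - 4)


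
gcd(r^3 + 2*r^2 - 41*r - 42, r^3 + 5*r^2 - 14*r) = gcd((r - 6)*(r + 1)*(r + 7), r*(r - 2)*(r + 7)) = r + 7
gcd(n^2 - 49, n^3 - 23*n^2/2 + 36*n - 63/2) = n - 7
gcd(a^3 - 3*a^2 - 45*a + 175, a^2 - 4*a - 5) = a - 5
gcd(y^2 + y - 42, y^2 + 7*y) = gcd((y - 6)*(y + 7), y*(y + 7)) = y + 7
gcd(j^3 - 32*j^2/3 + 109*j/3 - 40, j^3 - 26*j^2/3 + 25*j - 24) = j^2 - 17*j/3 + 8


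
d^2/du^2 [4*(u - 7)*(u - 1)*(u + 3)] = 24*u - 40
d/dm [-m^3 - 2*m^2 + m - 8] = -3*m^2 - 4*m + 1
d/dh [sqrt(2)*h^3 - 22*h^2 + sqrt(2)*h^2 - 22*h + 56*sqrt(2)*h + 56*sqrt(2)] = 3*sqrt(2)*h^2 - 44*h + 2*sqrt(2)*h - 22 + 56*sqrt(2)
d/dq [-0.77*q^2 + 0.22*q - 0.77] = 0.22 - 1.54*q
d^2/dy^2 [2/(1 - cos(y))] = 2*(cos(y) + 2)/(cos(y) - 1)^2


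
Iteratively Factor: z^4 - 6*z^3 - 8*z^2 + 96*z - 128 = (z - 4)*(z^3 - 2*z^2 - 16*z + 32) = (z - 4)*(z - 2)*(z^2 - 16) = (z - 4)*(z - 2)*(z + 4)*(z - 4)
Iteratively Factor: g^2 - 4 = (g - 2)*(g + 2)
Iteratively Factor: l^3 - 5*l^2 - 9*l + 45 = (l + 3)*(l^2 - 8*l + 15) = (l - 5)*(l + 3)*(l - 3)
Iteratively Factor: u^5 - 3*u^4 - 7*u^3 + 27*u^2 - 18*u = (u + 3)*(u^4 - 6*u^3 + 11*u^2 - 6*u) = (u - 3)*(u + 3)*(u^3 - 3*u^2 + 2*u) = (u - 3)*(u - 2)*(u + 3)*(u^2 - u) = (u - 3)*(u - 2)*(u - 1)*(u + 3)*(u)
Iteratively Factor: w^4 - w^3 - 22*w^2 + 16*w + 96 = (w - 4)*(w^3 + 3*w^2 - 10*w - 24) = (w - 4)*(w + 2)*(w^2 + w - 12) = (w - 4)*(w + 2)*(w + 4)*(w - 3)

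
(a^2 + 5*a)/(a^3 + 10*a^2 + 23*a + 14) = a*(a + 5)/(a^3 + 10*a^2 + 23*a + 14)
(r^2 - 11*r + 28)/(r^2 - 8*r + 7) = (r - 4)/(r - 1)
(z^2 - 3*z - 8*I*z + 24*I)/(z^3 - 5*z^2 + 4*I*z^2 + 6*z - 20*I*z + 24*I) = (z - 8*I)/(z^2 + z*(-2 + 4*I) - 8*I)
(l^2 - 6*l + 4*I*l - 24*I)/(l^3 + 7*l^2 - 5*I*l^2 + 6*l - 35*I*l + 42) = (l^2 + l*(-6 + 4*I) - 24*I)/(l^3 + l^2*(7 - 5*I) + l*(6 - 35*I) + 42)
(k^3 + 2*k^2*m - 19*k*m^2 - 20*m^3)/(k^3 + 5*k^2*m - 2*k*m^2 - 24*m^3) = (k^3 + 2*k^2*m - 19*k*m^2 - 20*m^3)/(k^3 + 5*k^2*m - 2*k*m^2 - 24*m^3)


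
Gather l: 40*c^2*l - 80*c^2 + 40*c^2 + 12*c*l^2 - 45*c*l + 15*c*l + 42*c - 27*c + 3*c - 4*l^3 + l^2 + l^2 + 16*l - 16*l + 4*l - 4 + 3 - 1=-40*c^2 + 18*c - 4*l^3 + l^2*(12*c + 2) + l*(40*c^2 - 30*c + 4) - 2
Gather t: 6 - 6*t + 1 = 7 - 6*t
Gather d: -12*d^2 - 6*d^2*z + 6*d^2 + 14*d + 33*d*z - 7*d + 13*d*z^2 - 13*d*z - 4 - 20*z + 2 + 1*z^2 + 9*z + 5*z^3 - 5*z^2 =d^2*(-6*z - 6) + d*(13*z^2 + 20*z + 7) + 5*z^3 - 4*z^2 - 11*z - 2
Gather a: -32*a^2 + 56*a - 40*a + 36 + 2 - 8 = -32*a^2 + 16*a + 30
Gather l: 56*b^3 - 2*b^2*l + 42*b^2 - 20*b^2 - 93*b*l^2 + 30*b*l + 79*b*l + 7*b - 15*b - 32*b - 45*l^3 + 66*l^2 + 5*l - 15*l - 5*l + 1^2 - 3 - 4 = 56*b^3 + 22*b^2 - 40*b - 45*l^3 + l^2*(66 - 93*b) + l*(-2*b^2 + 109*b - 15) - 6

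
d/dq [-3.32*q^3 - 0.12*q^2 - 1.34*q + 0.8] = -9.96*q^2 - 0.24*q - 1.34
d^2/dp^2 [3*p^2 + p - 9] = 6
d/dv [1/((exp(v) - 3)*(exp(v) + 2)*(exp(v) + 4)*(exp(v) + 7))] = (-4*exp(3*v) - 30*exp(2*v) - 22*exp(v) + 94)*exp(v)/(exp(8*v) + 20*exp(7*v) + 122*exp(6*v) + 32*exp(5*v) - 2095*exp(4*v) - 5428*exp(3*v) + 5140*exp(2*v) + 31584*exp(v) + 28224)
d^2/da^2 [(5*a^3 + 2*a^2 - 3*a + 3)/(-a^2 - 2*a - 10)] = 2*(37*a^3 - 249*a^2 - 1608*a - 242)/(a^6 + 6*a^5 + 42*a^4 + 128*a^3 + 420*a^2 + 600*a + 1000)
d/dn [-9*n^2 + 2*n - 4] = 2 - 18*n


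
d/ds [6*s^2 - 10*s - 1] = 12*s - 10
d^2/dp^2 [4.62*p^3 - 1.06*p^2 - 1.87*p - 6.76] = 27.72*p - 2.12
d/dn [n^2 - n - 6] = 2*n - 1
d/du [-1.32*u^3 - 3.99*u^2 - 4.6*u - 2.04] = -3.96*u^2 - 7.98*u - 4.6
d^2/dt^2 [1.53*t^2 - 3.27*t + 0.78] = 3.06000000000000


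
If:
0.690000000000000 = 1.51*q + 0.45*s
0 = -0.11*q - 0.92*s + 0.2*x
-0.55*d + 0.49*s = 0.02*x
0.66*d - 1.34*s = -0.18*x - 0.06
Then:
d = 1.20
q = -0.04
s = 1.65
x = 7.59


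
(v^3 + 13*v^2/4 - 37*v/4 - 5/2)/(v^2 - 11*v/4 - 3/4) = (v^2 + 3*v - 10)/(v - 3)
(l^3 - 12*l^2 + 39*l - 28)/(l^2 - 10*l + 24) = (l^2 - 8*l + 7)/(l - 6)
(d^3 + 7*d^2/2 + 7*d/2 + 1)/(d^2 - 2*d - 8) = (2*d^2 + 3*d + 1)/(2*(d - 4))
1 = 1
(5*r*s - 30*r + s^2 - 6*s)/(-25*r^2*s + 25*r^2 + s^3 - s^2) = (6 - s)/(5*r*s - 5*r - s^2 + s)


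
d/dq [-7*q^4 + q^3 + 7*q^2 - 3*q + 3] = -28*q^3 + 3*q^2 + 14*q - 3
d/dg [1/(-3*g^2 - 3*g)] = (2*g + 1)/(3*g^2*(g + 1)^2)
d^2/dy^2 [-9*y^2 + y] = -18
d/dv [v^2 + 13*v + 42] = 2*v + 13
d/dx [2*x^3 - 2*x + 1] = 6*x^2 - 2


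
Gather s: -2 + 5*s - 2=5*s - 4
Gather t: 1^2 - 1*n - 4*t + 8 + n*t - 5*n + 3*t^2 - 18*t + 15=-6*n + 3*t^2 + t*(n - 22) + 24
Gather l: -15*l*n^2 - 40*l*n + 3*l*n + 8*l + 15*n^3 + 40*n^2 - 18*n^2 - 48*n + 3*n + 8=l*(-15*n^2 - 37*n + 8) + 15*n^3 + 22*n^2 - 45*n + 8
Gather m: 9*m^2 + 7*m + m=9*m^2 + 8*m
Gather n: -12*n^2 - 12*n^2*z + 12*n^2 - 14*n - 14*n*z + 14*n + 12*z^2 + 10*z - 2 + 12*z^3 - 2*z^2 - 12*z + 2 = -12*n^2*z - 14*n*z + 12*z^3 + 10*z^2 - 2*z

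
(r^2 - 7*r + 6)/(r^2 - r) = (r - 6)/r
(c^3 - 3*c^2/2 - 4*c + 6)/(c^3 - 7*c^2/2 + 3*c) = (c + 2)/c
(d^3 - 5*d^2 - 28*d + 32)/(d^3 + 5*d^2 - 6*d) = (d^2 - 4*d - 32)/(d*(d + 6))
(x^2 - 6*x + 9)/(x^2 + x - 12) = (x - 3)/(x + 4)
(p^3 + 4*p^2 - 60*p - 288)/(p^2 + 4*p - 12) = (p^2 - 2*p - 48)/(p - 2)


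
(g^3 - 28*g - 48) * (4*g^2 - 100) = 4*g^5 - 212*g^3 - 192*g^2 + 2800*g + 4800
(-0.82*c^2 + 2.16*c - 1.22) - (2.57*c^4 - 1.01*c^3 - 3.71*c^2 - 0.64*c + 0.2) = -2.57*c^4 + 1.01*c^3 + 2.89*c^2 + 2.8*c - 1.42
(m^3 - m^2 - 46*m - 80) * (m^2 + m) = m^5 - 47*m^3 - 126*m^2 - 80*m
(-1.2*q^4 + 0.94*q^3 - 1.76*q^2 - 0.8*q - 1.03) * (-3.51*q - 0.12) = 4.212*q^5 - 3.1554*q^4 + 6.0648*q^3 + 3.0192*q^2 + 3.7113*q + 0.1236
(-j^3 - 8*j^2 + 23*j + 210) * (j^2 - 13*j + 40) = -j^5 + 5*j^4 + 87*j^3 - 409*j^2 - 1810*j + 8400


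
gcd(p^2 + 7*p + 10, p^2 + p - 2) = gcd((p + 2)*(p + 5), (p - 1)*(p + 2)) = p + 2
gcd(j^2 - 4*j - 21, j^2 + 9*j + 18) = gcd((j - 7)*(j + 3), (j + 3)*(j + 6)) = j + 3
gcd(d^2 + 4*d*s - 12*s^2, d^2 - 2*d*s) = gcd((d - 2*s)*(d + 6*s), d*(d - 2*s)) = -d + 2*s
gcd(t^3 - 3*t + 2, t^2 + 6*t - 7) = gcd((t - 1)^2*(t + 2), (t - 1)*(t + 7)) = t - 1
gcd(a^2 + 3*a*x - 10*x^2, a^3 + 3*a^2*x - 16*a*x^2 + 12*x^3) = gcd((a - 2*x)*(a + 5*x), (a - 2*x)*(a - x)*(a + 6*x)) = -a + 2*x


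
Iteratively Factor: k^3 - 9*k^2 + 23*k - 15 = (k - 3)*(k^2 - 6*k + 5) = (k - 3)*(k - 1)*(k - 5)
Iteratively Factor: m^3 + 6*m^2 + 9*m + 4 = (m + 1)*(m^2 + 5*m + 4) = (m + 1)*(m + 4)*(m + 1)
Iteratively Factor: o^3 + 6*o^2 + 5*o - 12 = (o - 1)*(o^2 + 7*o + 12) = (o - 1)*(o + 4)*(o + 3)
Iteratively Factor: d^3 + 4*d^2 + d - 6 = (d + 2)*(d^2 + 2*d - 3) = (d - 1)*(d + 2)*(d + 3)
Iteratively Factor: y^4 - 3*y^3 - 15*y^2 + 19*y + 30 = (y + 1)*(y^3 - 4*y^2 - 11*y + 30) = (y - 5)*(y + 1)*(y^2 + y - 6) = (y - 5)*(y + 1)*(y + 3)*(y - 2)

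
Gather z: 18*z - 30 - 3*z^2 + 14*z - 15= -3*z^2 + 32*z - 45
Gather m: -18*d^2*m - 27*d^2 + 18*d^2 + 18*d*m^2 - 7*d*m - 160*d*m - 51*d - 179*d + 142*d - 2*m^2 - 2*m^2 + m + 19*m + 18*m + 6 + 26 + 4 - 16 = -9*d^2 - 88*d + m^2*(18*d - 4) + m*(-18*d^2 - 167*d + 38) + 20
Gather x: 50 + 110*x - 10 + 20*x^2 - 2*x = 20*x^2 + 108*x + 40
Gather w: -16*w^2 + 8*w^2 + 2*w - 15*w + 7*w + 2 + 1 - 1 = -8*w^2 - 6*w + 2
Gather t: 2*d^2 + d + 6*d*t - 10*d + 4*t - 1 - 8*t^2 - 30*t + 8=2*d^2 - 9*d - 8*t^2 + t*(6*d - 26) + 7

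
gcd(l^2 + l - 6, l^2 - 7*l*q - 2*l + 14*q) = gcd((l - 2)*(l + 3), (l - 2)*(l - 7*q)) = l - 2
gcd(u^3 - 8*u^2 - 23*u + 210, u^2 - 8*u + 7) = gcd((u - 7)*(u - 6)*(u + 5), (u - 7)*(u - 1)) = u - 7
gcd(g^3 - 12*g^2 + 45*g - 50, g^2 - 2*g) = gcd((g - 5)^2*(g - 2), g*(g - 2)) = g - 2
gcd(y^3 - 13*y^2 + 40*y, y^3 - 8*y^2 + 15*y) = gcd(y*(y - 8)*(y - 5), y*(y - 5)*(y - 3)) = y^2 - 5*y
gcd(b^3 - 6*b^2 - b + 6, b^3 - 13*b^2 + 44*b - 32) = b - 1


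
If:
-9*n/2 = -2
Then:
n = 4/9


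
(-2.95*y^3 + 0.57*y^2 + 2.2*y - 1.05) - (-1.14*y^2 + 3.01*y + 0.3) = -2.95*y^3 + 1.71*y^2 - 0.81*y - 1.35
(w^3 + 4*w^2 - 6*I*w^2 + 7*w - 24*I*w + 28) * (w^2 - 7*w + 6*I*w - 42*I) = w^5 - 3*w^4 + 15*w^3 - 129*w^2 + 42*I*w^2 - 1204*w - 126*I*w - 1176*I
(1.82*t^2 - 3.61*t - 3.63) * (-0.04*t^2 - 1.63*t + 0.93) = -0.0728*t^4 - 2.8222*t^3 + 7.7221*t^2 + 2.5596*t - 3.3759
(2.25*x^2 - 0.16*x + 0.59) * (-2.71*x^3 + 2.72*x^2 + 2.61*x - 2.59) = -6.0975*x^5 + 6.5536*x^4 + 3.8384*x^3 - 4.6403*x^2 + 1.9543*x - 1.5281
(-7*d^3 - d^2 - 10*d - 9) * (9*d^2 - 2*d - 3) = -63*d^5 + 5*d^4 - 67*d^3 - 58*d^2 + 48*d + 27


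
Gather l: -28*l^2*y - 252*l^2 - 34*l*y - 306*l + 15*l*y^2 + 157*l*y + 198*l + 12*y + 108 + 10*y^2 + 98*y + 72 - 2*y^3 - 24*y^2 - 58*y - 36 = l^2*(-28*y - 252) + l*(15*y^2 + 123*y - 108) - 2*y^3 - 14*y^2 + 52*y + 144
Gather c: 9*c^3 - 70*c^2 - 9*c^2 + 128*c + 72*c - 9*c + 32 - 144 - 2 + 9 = 9*c^3 - 79*c^2 + 191*c - 105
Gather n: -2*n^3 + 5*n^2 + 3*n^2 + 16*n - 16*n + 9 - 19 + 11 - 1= -2*n^3 + 8*n^2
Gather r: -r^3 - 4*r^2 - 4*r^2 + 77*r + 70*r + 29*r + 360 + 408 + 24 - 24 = -r^3 - 8*r^2 + 176*r + 768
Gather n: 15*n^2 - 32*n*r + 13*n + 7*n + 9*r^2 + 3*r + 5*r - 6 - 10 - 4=15*n^2 + n*(20 - 32*r) + 9*r^2 + 8*r - 20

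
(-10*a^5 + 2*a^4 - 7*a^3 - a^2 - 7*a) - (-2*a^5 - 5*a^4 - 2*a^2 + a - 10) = -8*a^5 + 7*a^4 - 7*a^3 + a^2 - 8*a + 10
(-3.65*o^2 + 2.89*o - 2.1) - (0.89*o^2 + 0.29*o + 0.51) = -4.54*o^2 + 2.6*o - 2.61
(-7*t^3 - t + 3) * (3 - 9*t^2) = 63*t^5 - 12*t^3 - 27*t^2 - 3*t + 9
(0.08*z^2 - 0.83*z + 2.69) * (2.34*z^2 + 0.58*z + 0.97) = 0.1872*z^4 - 1.8958*z^3 + 5.8908*z^2 + 0.7551*z + 2.6093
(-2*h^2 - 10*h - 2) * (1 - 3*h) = 6*h^3 + 28*h^2 - 4*h - 2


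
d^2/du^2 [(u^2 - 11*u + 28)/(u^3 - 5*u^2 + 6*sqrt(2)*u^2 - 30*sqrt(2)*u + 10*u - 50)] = 2*(-((2*u - 11)*(3*u^2 - 10*u + 12*sqrt(2)*u - 30*sqrt(2) + 10) + (3*u - 5 + 6*sqrt(2))*(u^2 - 11*u + 28))*(u^3 - 5*u^2 + 6*sqrt(2)*u^2 - 30*sqrt(2)*u + 10*u - 50) + (u^2 - 11*u + 28)*(3*u^2 - 10*u + 12*sqrt(2)*u - 30*sqrt(2) + 10)^2 + (u^3 - 5*u^2 + 6*sqrt(2)*u^2 - 30*sqrt(2)*u + 10*u - 50)^2)/(u^3 - 5*u^2 + 6*sqrt(2)*u^2 - 30*sqrt(2)*u + 10*u - 50)^3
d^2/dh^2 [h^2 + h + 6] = 2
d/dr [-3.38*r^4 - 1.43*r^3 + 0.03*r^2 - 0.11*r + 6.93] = -13.52*r^3 - 4.29*r^2 + 0.06*r - 0.11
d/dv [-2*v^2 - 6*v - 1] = -4*v - 6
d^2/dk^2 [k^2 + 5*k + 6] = 2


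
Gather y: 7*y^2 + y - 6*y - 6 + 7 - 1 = 7*y^2 - 5*y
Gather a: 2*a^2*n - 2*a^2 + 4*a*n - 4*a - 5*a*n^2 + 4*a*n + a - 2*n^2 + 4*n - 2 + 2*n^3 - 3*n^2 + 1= a^2*(2*n - 2) + a*(-5*n^2 + 8*n - 3) + 2*n^3 - 5*n^2 + 4*n - 1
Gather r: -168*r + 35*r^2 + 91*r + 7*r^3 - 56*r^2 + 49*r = 7*r^3 - 21*r^2 - 28*r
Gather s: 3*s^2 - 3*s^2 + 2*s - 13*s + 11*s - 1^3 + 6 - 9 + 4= 0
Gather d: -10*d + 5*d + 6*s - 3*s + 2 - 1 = -5*d + 3*s + 1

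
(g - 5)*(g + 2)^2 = g^3 - g^2 - 16*g - 20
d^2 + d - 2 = (d - 1)*(d + 2)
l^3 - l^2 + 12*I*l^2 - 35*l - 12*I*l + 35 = (l - 1)*(l + 5*I)*(l + 7*I)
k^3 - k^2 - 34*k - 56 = (k - 7)*(k + 2)*(k + 4)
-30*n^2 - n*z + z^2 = (-6*n + z)*(5*n + z)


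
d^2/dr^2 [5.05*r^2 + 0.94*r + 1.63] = 10.1000000000000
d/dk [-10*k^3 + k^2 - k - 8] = -30*k^2 + 2*k - 1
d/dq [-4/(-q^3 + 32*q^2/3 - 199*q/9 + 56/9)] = 36*(-27*q^2 + 192*q - 199)/(9*q^3 - 96*q^2 + 199*q - 56)^2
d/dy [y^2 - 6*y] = 2*y - 6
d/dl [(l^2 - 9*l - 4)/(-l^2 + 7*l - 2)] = 2*(-l^2 - 6*l + 23)/(l^4 - 14*l^3 + 53*l^2 - 28*l + 4)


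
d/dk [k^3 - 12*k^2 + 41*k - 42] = 3*k^2 - 24*k + 41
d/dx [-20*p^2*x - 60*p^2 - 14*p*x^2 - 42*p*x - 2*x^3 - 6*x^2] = -20*p^2 - 28*p*x - 42*p - 6*x^2 - 12*x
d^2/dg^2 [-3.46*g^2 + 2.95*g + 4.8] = -6.92000000000000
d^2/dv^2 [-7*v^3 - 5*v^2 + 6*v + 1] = -42*v - 10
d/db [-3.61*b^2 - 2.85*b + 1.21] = -7.22*b - 2.85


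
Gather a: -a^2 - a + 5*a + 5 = -a^2 + 4*a + 5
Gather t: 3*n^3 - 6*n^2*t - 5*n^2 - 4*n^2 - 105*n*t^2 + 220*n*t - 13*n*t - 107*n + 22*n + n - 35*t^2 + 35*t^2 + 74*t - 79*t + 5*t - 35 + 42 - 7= 3*n^3 - 9*n^2 - 105*n*t^2 - 84*n + t*(-6*n^2 + 207*n)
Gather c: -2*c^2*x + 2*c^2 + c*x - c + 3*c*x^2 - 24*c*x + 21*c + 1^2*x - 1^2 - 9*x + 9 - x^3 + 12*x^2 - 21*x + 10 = c^2*(2 - 2*x) + c*(3*x^2 - 23*x + 20) - x^3 + 12*x^2 - 29*x + 18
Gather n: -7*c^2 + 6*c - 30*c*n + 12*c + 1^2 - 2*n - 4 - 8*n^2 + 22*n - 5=-7*c^2 + 18*c - 8*n^2 + n*(20 - 30*c) - 8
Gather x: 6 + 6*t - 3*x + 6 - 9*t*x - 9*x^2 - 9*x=6*t - 9*x^2 + x*(-9*t - 12) + 12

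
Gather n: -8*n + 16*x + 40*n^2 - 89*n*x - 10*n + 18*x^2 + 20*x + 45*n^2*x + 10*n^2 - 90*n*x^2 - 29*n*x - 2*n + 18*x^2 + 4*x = n^2*(45*x + 50) + n*(-90*x^2 - 118*x - 20) + 36*x^2 + 40*x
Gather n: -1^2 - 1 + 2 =0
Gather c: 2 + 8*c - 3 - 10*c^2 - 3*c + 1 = -10*c^2 + 5*c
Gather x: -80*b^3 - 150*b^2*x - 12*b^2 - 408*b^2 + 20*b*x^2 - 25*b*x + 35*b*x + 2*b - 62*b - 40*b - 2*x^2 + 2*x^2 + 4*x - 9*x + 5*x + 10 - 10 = -80*b^3 - 420*b^2 + 20*b*x^2 - 100*b + x*(-150*b^2 + 10*b)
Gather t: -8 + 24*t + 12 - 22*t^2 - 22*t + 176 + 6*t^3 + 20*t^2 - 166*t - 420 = 6*t^3 - 2*t^2 - 164*t - 240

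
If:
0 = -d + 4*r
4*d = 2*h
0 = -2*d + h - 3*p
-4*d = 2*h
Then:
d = 0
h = 0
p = 0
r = 0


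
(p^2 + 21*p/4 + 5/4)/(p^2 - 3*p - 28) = (4*p^2 + 21*p + 5)/(4*(p^2 - 3*p - 28))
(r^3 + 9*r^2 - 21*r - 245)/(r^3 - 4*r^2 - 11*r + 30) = (r^2 + 14*r + 49)/(r^2 + r - 6)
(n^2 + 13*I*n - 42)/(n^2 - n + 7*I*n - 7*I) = (n + 6*I)/(n - 1)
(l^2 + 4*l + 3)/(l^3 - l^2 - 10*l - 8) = (l + 3)/(l^2 - 2*l - 8)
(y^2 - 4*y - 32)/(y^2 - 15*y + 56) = (y + 4)/(y - 7)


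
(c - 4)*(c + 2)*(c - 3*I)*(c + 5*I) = c^4 - 2*c^3 + 2*I*c^3 + 7*c^2 - 4*I*c^2 - 30*c - 16*I*c - 120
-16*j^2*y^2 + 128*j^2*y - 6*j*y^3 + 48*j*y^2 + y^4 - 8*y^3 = y*(-8*j + y)*(2*j + y)*(y - 8)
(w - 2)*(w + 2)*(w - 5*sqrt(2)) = w^3 - 5*sqrt(2)*w^2 - 4*w + 20*sqrt(2)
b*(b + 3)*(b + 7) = b^3 + 10*b^2 + 21*b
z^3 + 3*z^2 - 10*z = z*(z - 2)*(z + 5)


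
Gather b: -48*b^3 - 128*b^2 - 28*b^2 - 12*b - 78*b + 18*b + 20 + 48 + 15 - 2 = -48*b^3 - 156*b^2 - 72*b + 81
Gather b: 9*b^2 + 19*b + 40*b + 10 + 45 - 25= 9*b^2 + 59*b + 30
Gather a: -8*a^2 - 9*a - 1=-8*a^2 - 9*a - 1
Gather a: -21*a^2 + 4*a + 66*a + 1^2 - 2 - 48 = -21*a^2 + 70*a - 49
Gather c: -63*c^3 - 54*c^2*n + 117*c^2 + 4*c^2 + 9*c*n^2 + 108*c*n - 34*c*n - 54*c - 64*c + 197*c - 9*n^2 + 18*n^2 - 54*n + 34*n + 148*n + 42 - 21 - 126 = -63*c^3 + c^2*(121 - 54*n) + c*(9*n^2 + 74*n + 79) + 9*n^2 + 128*n - 105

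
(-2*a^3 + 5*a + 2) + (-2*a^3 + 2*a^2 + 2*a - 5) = -4*a^3 + 2*a^2 + 7*a - 3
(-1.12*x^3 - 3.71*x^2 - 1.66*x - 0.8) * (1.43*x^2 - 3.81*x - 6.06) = -1.6016*x^5 - 1.0381*x^4 + 18.5485*x^3 + 27.6632*x^2 + 13.1076*x + 4.848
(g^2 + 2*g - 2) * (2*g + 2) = 2*g^3 + 6*g^2 - 4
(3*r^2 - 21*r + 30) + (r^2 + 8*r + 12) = 4*r^2 - 13*r + 42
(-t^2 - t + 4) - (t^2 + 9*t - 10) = -2*t^2 - 10*t + 14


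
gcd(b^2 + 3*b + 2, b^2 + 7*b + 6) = b + 1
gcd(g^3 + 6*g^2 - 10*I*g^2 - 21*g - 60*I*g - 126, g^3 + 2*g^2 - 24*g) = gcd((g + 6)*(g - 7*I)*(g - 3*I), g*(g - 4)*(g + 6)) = g + 6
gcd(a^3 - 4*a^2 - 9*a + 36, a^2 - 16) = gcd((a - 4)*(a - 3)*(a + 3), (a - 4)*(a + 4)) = a - 4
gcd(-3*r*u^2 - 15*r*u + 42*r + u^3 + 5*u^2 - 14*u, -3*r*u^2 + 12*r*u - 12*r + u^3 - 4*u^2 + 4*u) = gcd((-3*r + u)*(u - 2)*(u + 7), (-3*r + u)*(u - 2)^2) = 3*r*u - 6*r - u^2 + 2*u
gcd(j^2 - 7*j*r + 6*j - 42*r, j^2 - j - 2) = 1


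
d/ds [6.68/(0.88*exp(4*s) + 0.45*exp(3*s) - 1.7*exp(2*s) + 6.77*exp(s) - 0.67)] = (-23.5136*exp(3*s) - 9.018*exp(2*s) + 22.712*exp(s) - 45.2236)*exp(s)/(0.88*exp(4*s) + 0.45*exp(3*s) - 1.7*exp(2*s) + 6.77*exp(s) - 0.67)^2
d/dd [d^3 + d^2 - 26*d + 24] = 3*d^2 + 2*d - 26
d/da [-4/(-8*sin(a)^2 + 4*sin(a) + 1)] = 16*(1 - 4*sin(a))*cos(a)/(-8*sin(a)^2 + 4*sin(a) + 1)^2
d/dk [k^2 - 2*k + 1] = 2*k - 2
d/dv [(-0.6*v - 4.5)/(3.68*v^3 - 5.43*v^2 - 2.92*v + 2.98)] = (4.416*v^3 + 46.422*v^2 - 48.87*v - 14.928)/(13.5424*v^6 - 39.9648*v^5 + 7.9937*v^4 + 53.644*v^3 - 23.8364*v^2 - 17.4032*v + 8.8804)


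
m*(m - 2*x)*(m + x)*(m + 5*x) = m^4 + 4*m^3*x - 7*m^2*x^2 - 10*m*x^3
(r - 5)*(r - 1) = r^2 - 6*r + 5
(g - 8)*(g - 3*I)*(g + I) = g^3 - 8*g^2 - 2*I*g^2 + 3*g + 16*I*g - 24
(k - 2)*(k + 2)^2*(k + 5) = k^4 + 7*k^3 + 6*k^2 - 28*k - 40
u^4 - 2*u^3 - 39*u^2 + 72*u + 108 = (u - 6)*(u - 3)*(u + 1)*(u + 6)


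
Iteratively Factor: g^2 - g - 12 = (g + 3)*(g - 4)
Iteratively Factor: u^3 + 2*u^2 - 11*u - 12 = (u + 1)*(u^2 + u - 12) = (u - 3)*(u + 1)*(u + 4)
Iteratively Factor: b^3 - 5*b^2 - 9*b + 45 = (b + 3)*(b^2 - 8*b + 15) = (b - 5)*(b + 3)*(b - 3)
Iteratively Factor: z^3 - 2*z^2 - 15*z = (z - 5)*(z^2 + 3*z) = (z - 5)*(z + 3)*(z)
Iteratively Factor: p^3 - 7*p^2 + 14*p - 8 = (p - 1)*(p^2 - 6*p + 8) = (p - 4)*(p - 1)*(p - 2)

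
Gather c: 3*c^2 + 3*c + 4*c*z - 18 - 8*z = 3*c^2 + c*(4*z + 3) - 8*z - 18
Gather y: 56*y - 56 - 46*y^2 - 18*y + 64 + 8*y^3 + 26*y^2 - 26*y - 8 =8*y^3 - 20*y^2 + 12*y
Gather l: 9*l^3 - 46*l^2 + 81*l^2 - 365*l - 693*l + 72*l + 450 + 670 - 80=9*l^3 + 35*l^2 - 986*l + 1040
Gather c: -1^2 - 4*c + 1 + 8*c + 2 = 4*c + 2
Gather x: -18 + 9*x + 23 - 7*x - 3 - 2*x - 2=0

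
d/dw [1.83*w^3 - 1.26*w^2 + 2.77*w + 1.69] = 5.49*w^2 - 2.52*w + 2.77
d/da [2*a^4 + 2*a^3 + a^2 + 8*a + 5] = 8*a^3 + 6*a^2 + 2*a + 8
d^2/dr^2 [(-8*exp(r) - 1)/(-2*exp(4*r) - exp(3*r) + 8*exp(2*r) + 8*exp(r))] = (288*exp(7*r) + 240*exp(6*r) - 178*exp(5*r) + 777*exp(4*r) + 696*exp(3*r) - 272*exp(2*r) + 192*exp(r) + 64)*exp(-r)/(8*exp(9*r) + 12*exp(8*r) - 90*exp(7*r) - 191*exp(6*r) + 264*exp(5*r) + 936*exp(4*r) + 256*exp(3*r) - 1344*exp(2*r) - 1536*exp(r) - 512)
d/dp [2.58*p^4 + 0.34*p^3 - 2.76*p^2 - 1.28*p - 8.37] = 10.32*p^3 + 1.02*p^2 - 5.52*p - 1.28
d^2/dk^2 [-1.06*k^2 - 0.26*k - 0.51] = -2.12000000000000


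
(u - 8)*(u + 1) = u^2 - 7*u - 8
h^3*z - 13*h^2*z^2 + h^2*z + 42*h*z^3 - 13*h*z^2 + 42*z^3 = (h - 7*z)*(h - 6*z)*(h*z + z)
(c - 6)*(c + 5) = c^2 - c - 30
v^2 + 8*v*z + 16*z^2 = (v + 4*z)^2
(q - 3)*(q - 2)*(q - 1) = q^3 - 6*q^2 + 11*q - 6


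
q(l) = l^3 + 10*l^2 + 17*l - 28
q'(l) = 3*l^2 + 20*l + 17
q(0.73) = -9.87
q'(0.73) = 33.20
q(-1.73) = -32.66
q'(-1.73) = -8.62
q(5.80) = 602.11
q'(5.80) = 233.92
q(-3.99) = -0.15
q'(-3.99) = -15.04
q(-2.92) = -17.27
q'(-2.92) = -15.82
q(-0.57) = -34.63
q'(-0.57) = 6.57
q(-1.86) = -31.46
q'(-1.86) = -9.82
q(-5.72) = 14.79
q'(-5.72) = 0.76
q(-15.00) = -1408.00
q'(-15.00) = 392.00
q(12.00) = 3344.00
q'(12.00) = 689.00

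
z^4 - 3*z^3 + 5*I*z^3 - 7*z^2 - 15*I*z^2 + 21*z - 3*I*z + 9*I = (z - 3)*(z + I)^2*(z + 3*I)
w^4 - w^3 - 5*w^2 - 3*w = w*(w - 3)*(w + 1)^2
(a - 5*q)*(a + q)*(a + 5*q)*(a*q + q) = a^4*q + a^3*q^2 + a^3*q - 25*a^2*q^3 + a^2*q^2 - 25*a*q^4 - 25*a*q^3 - 25*q^4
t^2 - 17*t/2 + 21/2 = (t - 7)*(t - 3/2)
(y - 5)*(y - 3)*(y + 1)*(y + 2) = y^4 - 5*y^3 - 7*y^2 + 29*y + 30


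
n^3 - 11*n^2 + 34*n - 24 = (n - 6)*(n - 4)*(n - 1)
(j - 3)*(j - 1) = j^2 - 4*j + 3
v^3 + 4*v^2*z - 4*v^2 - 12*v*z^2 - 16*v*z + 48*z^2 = (v - 4)*(v - 2*z)*(v + 6*z)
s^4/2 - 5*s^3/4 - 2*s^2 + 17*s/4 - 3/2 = (s/2 + 1)*(s - 3)*(s - 1)*(s - 1/2)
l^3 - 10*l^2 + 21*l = l*(l - 7)*(l - 3)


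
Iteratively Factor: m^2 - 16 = (m - 4)*(m + 4)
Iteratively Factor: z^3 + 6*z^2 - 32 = (z + 4)*(z^2 + 2*z - 8) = (z + 4)^2*(z - 2)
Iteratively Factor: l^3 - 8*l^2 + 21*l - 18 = (l - 2)*(l^2 - 6*l + 9) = (l - 3)*(l - 2)*(l - 3)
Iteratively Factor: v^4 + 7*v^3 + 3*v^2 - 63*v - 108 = (v + 3)*(v^3 + 4*v^2 - 9*v - 36) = (v - 3)*(v + 3)*(v^2 + 7*v + 12) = (v - 3)*(v + 3)*(v + 4)*(v + 3)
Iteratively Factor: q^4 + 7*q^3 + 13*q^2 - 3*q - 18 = (q - 1)*(q^3 + 8*q^2 + 21*q + 18) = (q - 1)*(q + 3)*(q^2 + 5*q + 6) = (q - 1)*(q + 3)^2*(q + 2)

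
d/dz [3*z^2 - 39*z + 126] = 6*z - 39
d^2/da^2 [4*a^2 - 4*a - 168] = 8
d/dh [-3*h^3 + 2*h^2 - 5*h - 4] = -9*h^2 + 4*h - 5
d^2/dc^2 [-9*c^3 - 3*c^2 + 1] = -54*c - 6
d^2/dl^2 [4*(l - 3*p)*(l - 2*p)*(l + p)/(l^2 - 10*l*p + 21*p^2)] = 320*p^2/(l^3 - 21*l^2*p + 147*l*p^2 - 343*p^3)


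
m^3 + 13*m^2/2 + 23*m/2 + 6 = (m + 1)*(m + 3/2)*(m + 4)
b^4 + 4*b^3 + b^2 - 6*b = b*(b - 1)*(b + 2)*(b + 3)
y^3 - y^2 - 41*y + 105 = (y - 5)*(y - 3)*(y + 7)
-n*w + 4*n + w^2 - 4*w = (-n + w)*(w - 4)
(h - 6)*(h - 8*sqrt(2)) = h^2 - 8*sqrt(2)*h - 6*h + 48*sqrt(2)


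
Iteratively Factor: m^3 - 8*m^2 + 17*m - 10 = (m - 1)*(m^2 - 7*m + 10) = (m - 5)*(m - 1)*(m - 2)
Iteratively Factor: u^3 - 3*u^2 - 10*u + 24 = (u - 4)*(u^2 + u - 6) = (u - 4)*(u + 3)*(u - 2)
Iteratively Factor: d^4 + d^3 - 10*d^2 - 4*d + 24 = (d + 2)*(d^3 - d^2 - 8*d + 12) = (d - 2)*(d + 2)*(d^2 + d - 6) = (d - 2)*(d + 2)*(d + 3)*(d - 2)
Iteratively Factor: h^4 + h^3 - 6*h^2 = (h - 2)*(h^3 + 3*h^2) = h*(h - 2)*(h^2 + 3*h) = h^2*(h - 2)*(h + 3)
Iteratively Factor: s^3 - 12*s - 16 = (s + 2)*(s^2 - 2*s - 8) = (s + 2)^2*(s - 4)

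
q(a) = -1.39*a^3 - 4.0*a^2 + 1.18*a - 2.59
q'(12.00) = -695.30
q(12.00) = -2966.35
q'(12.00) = -695.30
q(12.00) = -2966.35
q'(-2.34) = -2.93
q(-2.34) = -9.44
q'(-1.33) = 4.44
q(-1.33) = -7.96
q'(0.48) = -3.62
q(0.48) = -3.10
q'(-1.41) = 4.17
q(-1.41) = -8.31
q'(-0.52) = 4.21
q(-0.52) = -4.09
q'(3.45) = -76.05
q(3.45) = -103.21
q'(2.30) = -39.28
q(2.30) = -37.95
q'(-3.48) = -21.48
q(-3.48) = 3.44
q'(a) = -4.17*a^2 - 8.0*a + 1.18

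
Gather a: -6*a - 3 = -6*a - 3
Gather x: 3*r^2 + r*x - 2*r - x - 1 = 3*r^2 - 2*r + x*(r - 1) - 1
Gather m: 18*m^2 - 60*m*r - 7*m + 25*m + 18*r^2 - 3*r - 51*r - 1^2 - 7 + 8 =18*m^2 + m*(18 - 60*r) + 18*r^2 - 54*r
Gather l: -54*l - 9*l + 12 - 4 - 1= 7 - 63*l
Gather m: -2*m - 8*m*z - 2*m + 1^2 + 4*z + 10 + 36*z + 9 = m*(-8*z - 4) + 40*z + 20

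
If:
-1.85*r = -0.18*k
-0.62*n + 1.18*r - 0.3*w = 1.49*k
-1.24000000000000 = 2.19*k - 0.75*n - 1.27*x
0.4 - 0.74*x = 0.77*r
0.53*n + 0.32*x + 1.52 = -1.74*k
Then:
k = -0.62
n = -1.19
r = -0.06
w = 5.31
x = 0.60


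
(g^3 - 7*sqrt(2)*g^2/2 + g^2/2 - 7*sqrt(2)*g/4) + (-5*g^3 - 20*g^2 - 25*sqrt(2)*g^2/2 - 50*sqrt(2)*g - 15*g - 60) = -4*g^3 - 16*sqrt(2)*g^2 - 39*g^2/2 - 207*sqrt(2)*g/4 - 15*g - 60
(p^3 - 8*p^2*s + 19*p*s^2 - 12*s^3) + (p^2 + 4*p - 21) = p^3 - 8*p^2*s + p^2 + 19*p*s^2 + 4*p - 12*s^3 - 21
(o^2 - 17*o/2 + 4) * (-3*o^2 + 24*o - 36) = -3*o^4 + 99*o^3/2 - 252*o^2 + 402*o - 144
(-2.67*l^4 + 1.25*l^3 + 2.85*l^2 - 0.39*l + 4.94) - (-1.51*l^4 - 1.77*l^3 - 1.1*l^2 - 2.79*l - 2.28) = -1.16*l^4 + 3.02*l^3 + 3.95*l^2 + 2.4*l + 7.22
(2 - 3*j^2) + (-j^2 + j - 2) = -4*j^2 + j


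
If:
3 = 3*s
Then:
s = 1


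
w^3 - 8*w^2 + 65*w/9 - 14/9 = (w - 7)*(w - 2/3)*(w - 1/3)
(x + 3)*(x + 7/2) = x^2 + 13*x/2 + 21/2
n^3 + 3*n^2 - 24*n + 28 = (n - 2)^2*(n + 7)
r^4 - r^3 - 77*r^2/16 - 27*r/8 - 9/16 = (r - 3)*(r + 1/4)*(r + 3/4)*(r + 1)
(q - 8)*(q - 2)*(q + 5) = q^3 - 5*q^2 - 34*q + 80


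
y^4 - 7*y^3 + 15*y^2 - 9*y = y*(y - 3)^2*(y - 1)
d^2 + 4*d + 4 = (d + 2)^2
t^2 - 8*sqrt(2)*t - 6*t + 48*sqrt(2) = (t - 6)*(t - 8*sqrt(2))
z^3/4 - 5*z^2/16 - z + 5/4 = (z/4 + 1/2)*(z - 2)*(z - 5/4)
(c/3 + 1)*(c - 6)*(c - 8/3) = c^3/3 - 17*c^2/9 - 10*c/3 + 16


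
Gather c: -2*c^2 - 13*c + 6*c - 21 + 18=-2*c^2 - 7*c - 3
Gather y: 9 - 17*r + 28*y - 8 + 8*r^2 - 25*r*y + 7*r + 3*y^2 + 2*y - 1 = 8*r^2 - 10*r + 3*y^2 + y*(30 - 25*r)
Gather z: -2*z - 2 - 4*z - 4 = -6*z - 6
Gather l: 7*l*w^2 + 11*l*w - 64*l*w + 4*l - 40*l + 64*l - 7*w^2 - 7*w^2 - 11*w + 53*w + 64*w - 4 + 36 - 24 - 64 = l*(7*w^2 - 53*w + 28) - 14*w^2 + 106*w - 56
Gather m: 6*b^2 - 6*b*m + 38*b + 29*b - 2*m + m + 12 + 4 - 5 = 6*b^2 + 67*b + m*(-6*b - 1) + 11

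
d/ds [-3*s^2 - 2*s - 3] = -6*s - 2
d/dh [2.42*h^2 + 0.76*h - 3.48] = 4.84*h + 0.76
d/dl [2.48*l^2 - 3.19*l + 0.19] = 4.96*l - 3.19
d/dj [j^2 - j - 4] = 2*j - 1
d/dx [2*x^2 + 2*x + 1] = 4*x + 2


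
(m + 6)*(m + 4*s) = m^2 + 4*m*s + 6*m + 24*s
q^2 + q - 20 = (q - 4)*(q + 5)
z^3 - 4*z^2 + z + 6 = (z - 3)*(z - 2)*(z + 1)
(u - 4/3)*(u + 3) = u^2 + 5*u/3 - 4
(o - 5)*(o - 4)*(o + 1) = o^3 - 8*o^2 + 11*o + 20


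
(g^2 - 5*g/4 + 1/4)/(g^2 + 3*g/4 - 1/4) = (g - 1)/(g + 1)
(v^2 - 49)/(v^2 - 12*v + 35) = (v + 7)/(v - 5)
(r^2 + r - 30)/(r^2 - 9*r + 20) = (r + 6)/(r - 4)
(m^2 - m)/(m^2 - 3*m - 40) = m*(1 - m)/(-m^2 + 3*m + 40)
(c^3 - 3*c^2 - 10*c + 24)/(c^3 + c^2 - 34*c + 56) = (c + 3)/(c + 7)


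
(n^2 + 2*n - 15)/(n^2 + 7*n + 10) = (n - 3)/(n + 2)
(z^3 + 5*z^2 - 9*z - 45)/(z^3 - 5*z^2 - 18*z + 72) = (z^2 + 8*z + 15)/(z^2 - 2*z - 24)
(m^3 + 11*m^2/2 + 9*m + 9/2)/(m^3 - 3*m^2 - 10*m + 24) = (2*m^2 + 5*m + 3)/(2*(m^2 - 6*m + 8))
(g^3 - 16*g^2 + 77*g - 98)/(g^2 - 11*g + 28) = (g^2 - 9*g + 14)/(g - 4)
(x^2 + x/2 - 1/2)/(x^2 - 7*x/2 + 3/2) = (x + 1)/(x - 3)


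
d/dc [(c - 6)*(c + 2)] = 2*c - 4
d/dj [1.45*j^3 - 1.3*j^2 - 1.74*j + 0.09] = 4.35*j^2 - 2.6*j - 1.74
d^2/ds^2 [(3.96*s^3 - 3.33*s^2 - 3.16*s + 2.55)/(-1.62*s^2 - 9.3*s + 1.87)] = (-2.8421709430404e-14*s^5 - 1.13686837721616e-13*s^4 - 792.747*s^3 + 433.584252*s^2 - 256.15872*s - 323.348466)/(4.251528*s^6 + 73.22076*s^5 + 405.618516*s^4 + 635.31648*s^3 - 468.213966*s^2 + 97.56351*s - 6.539203)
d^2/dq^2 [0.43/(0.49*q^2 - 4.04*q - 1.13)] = (0.206486*q^2 - 1.702456*q - 0.43*(0.98*q - 4.04)*(1.96*q - 8.08) - 0.476182)/(-0.49*q^2 + 4.04*q + 1.13)^3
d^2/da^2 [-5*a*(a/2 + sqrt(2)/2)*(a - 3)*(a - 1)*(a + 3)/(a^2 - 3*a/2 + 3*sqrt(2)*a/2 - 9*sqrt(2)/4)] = 20*(-24*a^7 - 104*sqrt(2)*a^6 + 104*a^6 - 432*a^5 + 450*sqrt(2)*a^5 - 729*sqrt(2)*a^4 + 1296*a^4 - 1548*a^3 + 684*sqrt(2)*a^3 - 405*sqrt(2)*a^2 + 162*a^2 + 243*sqrt(2)*a + 1215*a - 243 + 243*sqrt(2))/(32*a^6 - 144*a^5 + 144*sqrt(2)*a^5 - 648*sqrt(2)*a^4 + 648*a^4 - 2052*a^3 + 1188*sqrt(2)*a^3 - 1458*sqrt(2)*a^2 + 2916*a^2 - 1458*a + 1458*sqrt(2)*a - 729*sqrt(2))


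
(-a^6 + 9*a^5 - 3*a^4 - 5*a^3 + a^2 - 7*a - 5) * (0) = 0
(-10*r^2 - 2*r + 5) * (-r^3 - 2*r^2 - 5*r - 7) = 10*r^5 + 22*r^4 + 49*r^3 + 70*r^2 - 11*r - 35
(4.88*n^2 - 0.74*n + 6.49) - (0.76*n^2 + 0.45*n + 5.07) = 4.12*n^2 - 1.19*n + 1.42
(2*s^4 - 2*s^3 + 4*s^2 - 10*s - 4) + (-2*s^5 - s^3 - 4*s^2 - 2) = -2*s^5 + 2*s^4 - 3*s^3 - 10*s - 6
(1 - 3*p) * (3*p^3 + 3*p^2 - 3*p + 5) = -9*p^4 - 6*p^3 + 12*p^2 - 18*p + 5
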